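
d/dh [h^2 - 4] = 2*h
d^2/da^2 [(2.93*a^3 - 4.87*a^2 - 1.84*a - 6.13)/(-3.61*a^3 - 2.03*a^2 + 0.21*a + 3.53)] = (-1.13686837721616e-13*a^7 + 169.876492*a^6 + 130.546986*a^5 + 613.642962*a^4 + 1567.45414*a^3 + 601.411392*a^2 + 313.068174*a + 207.035782)/(47.045881*a^9 + 79.365489*a^8 + 36.419124*a^7 - 138.87817*a^6 - 157.331958*a^5 - 27.315204*a^4 + 143.97132*a^3 + 75.419862*a^2 - 7.850367*a - 43.986977)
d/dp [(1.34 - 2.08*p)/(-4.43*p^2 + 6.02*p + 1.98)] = (-9.2144*p^2 + 11.8724*p - 12.1852)/(19.6249*p^4 - 53.3372*p^3 + 18.6976*p^2 + 23.8392*p + 3.9204)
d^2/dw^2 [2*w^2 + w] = 4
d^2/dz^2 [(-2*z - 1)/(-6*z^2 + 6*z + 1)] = 12*(12*z^3 + 18*z^2 - 12*z + 5)/(216*z^6 - 648*z^5 + 540*z^4 - 90*z^2 - 18*z - 1)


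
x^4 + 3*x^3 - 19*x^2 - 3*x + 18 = (x - 3)*(x - 1)*(x + 1)*(x + 6)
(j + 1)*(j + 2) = j^2 + 3*j + 2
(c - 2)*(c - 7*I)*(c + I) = c^3 - 2*c^2 - 6*I*c^2 + 7*c + 12*I*c - 14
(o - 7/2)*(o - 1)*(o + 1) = o^3 - 7*o^2/2 - o + 7/2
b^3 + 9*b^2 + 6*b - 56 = (b - 2)*(b + 4)*(b + 7)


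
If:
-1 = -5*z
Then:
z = 1/5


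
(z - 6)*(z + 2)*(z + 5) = z^3 + z^2 - 32*z - 60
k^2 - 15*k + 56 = (k - 8)*(k - 7)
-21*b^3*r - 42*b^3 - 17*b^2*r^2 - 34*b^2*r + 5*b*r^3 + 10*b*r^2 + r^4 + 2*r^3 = (-3*b + r)*(b + r)*(7*b + r)*(r + 2)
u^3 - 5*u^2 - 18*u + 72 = (u - 6)*(u - 3)*(u + 4)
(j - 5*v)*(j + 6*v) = j^2 + j*v - 30*v^2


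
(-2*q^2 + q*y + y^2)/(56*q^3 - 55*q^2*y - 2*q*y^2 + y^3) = (2*q + y)/(-56*q^2 - q*y + y^2)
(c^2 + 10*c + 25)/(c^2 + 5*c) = (c + 5)/c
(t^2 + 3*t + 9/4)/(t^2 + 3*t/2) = (t + 3/2)/t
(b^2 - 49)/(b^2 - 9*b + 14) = (b + 7)/(b - 2)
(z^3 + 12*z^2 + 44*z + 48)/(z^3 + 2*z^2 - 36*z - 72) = (z + 4)/(z - 6)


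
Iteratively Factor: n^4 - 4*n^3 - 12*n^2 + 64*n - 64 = (n + 4)*(n^3 - 8*n^2 + 20*n - 16) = (n - 2)*(n + 4)*(n^2 - 6*n + 8) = (n - 4)*(n - 2)*(n + 4)*(n - 2)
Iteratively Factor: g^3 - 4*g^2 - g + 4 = (g - 1)*(g^2 - 3*g - 4) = (g - 4)*(g - 1)*(g + 1)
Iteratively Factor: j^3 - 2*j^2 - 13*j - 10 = (j - 5)*(j^2 + 3*j + 2) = (j - 5)*(j + 1)*(j + 2)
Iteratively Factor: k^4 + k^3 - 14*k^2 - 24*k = (k + 3)*(k^3 - 2*k^2 - 8*k) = (k - 4)*(k + 3)*(k^2 + 2*k) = (k - 4)*(k + 2)*(k + 3)*(k)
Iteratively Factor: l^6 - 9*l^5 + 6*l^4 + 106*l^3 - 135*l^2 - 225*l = (l + 3)*(l^5 - 12*l^4 + 42*l^3 - 20*l^2 - 75*l) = (l + 1)*(l + 3)*(l^4 - 13*l^3 + 55*l^2 - 75*l) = (l - 5)*(l + 1)*(l + 3)*(l^3 - 8*l^2 + 15*l) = (l - 5)^2*(l + 1)*(l + 3)*(l^2 - 3*l) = l*(l - 5)^2*(l + 1)*(l + 3)*(l - 3)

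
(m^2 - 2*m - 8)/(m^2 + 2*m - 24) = (m + 2)/(m + 6)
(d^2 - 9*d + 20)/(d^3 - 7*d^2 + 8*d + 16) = (d - 5)/(d^2 - 3*d - 4)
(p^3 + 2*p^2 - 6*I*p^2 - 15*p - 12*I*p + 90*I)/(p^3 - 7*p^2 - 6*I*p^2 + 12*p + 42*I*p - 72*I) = (p + 5)/(p - 4)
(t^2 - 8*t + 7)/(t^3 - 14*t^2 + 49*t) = (t - 1)/(t*(t - 7))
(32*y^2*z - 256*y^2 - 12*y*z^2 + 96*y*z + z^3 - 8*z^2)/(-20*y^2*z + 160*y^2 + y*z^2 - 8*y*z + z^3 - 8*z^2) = (-8*y + z)/(5*y + z)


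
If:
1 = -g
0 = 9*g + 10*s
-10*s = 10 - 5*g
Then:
No Solution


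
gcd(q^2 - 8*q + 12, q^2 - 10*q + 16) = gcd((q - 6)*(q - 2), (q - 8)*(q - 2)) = q - 2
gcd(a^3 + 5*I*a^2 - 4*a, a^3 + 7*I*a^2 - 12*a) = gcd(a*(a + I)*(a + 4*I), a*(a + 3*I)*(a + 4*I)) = a^2 + 4*I*a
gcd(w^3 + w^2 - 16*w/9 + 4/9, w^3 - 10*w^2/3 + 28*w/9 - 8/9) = w - 2/3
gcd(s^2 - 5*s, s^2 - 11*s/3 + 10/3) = 1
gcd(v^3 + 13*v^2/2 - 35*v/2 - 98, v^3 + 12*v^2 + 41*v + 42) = v + 7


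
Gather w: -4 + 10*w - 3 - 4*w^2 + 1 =-4*w^2 + 10*w - 6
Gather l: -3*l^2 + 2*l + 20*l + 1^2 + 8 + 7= -3*l^2 + 22*l + 16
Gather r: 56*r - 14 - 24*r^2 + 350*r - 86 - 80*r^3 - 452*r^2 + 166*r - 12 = -80*r^3 - 476*r^2 + 572*r - 112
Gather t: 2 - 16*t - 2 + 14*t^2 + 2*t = 14*t^2 - 14*t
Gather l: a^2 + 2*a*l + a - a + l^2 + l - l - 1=a^2 + 2*a*l + l^2 - 1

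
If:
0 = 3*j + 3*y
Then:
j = -y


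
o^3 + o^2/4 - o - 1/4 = (o - 1)*(o + 1/4)*(o + 1)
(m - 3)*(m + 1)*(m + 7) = m^3 + 5*m^2 - 17*m - 21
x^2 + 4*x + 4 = (x + 2)^2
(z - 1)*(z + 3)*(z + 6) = z^3 + 8*z^2 + 9*z - 18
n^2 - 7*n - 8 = (n - 8)*(n + 1)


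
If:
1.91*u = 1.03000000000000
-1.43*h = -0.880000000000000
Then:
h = 0.62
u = 0.54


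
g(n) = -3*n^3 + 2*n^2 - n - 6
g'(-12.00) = -1345.00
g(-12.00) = 5478.00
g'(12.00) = -1249.00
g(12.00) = -4914.00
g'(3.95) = -125.62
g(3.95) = -163.63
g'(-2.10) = -49.09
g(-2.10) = 32.70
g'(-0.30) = -3.01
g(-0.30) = -5.44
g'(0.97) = -5.59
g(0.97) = -7.83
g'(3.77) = -113.84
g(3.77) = -142.09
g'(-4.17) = -174.18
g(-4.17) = 250.48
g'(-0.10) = -1.49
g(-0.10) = -5.88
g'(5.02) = -207.72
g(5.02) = -340.14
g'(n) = -9*n^2 + 4*n - 1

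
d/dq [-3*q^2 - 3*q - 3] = -6*q - 3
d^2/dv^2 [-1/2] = 0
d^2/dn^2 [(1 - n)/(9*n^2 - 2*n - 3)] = 2*(4*(n - 1)*(9*n - 1)^2 + (27*n - 11)*(-9*n^2 + 2*n + 3))/(-9*n^2 + 2*n + 3)^3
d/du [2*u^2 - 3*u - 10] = 4*u - 3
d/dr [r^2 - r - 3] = 2*r - 1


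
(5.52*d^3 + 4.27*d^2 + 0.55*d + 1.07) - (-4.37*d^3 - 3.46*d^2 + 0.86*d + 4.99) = 9.89*d^3 + 7.73*d^2 - 0.31*d - 3.92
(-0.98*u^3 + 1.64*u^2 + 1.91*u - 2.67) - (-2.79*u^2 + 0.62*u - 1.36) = -0.98*u^3 + 4.43*u^2 + 1.29*u - 1.31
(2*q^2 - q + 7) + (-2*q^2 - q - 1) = 6 - 2*q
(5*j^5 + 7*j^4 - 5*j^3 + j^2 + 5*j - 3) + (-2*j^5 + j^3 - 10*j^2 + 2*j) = 3*j^5 + 7*j^4 - 4*j^3 - 9*j^2 + 7*j - 3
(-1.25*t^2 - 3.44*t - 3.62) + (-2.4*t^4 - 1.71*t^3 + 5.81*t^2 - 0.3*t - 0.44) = -2.4*t^4 - 1.71*t^3 + 4.56*t^2 - 3.74*t - 4.06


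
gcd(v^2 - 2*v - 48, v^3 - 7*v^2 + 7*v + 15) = 1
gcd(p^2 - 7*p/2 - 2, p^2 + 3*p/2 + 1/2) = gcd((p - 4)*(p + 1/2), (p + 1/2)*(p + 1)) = p + 1/2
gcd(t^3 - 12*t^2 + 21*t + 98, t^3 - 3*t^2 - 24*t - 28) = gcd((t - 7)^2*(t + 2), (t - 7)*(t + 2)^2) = t^2 - 5*t - 14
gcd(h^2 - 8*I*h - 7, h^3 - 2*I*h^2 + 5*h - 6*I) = h - I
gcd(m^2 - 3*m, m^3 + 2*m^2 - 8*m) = m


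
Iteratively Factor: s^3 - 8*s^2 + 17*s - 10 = (s - 2)*(s^2 - 6*s + 5) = (s - 5)*(s - 2)*(s - 1)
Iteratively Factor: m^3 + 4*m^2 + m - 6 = (m + 3)*(m^2 + m - 2) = (m - 1)*(m + 3)*(m + 2)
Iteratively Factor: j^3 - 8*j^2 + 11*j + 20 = (j - 4)*(j^2 - 4*j - 5) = (j - 4)*(j + 1)*(j - 5)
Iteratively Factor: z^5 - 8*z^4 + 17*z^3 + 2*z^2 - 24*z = (z)*(z^4 - 8*z^3 + 17*z^2 + 2*z - 24) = z*(z - 2)*(z^3 - 6*z^2 + 5*z + 12) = z*(z - 4)*(z - 2)*(z^2 - 2*z - 3) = z*(z - 4)*(z - 3)*(z - 2)*(z + 1)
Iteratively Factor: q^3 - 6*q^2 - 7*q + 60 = (q - 5)*(q^2 - q - 12) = (q - 5)*(q - 4)*(q + 3)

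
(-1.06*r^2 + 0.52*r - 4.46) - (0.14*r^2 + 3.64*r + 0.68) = -1.2*r^2 - 3.12*r - 5.14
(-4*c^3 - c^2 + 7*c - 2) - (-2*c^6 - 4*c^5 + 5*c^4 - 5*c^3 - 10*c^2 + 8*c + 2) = 2*c^6 + 4*c^5 - 5*c^4 + c^3 + 9*c^2 - c - 4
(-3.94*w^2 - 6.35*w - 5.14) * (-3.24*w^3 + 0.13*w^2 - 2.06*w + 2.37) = 12.7656*w^5 + 20.0618*w^4 + 23.9445*w^3 + 3.075*w^2 - 4.4611*w - 12.1818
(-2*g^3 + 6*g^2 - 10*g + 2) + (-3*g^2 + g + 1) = -2*g^3 + 3*g^2 - 9*g + 3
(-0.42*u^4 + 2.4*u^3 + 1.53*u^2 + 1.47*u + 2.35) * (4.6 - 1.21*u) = 0.5082*u^5 - 4.836*u^4 + 9.1887*u^3 + 5.2593*u^2 + 3.9185*u + 10.81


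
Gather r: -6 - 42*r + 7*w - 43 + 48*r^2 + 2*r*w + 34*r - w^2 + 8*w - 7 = 48*r^2 + r*(2*w - 8) - w^2 + 15*w - 56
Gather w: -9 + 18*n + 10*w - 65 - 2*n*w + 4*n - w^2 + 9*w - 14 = 22*n - w^2 + w*(19 - 2*n) - 88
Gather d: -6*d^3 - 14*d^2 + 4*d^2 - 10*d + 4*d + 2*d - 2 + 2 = -6*d^3 - 10*d^2 - 4*d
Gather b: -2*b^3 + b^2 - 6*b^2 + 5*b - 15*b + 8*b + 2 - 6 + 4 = -2*b^3 - 5*b^2 - 2*b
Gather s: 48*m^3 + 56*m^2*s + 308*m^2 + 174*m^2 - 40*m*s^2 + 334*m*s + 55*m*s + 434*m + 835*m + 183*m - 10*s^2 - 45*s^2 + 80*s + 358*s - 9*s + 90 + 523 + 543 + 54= 48*m^3 + 482*m^2 + 1452*m + s^2*(-40*m - 55) + s*(56*m^2 + 389*m + 429) + 1210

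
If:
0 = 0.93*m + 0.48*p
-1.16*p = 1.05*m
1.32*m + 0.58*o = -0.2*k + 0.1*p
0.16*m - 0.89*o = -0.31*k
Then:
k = 0.00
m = 0.00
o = 0.00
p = 0.00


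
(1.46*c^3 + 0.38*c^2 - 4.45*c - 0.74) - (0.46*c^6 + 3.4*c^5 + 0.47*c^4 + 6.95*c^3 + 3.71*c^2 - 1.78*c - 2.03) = -0.46*c^6 - 3.4*c^5 - 0.47*c^4 - 5.49*c^3 - 3.33*c^2 - 2.67*c + 1.29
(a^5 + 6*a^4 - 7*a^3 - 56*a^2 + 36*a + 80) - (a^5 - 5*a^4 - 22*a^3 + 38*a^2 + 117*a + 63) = 11*a^4 + 15*a^3 - 94*a^2 - 81*a + 17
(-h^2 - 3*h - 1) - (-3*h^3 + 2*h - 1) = 3*h^3 - h^2 - 5*h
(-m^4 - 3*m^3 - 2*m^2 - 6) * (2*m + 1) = -2*m^5 - 7*m^4 - 7*m^3 - 2*m^2 - 12*m - 6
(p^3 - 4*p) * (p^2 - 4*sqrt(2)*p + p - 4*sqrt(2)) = p^5 - 4*sqrt(2)*p^4 + p^4 - 4*sqrt(2)*p^3 - 4*p^3 - 4*p^2 + 16*sqrt(2)*p^2 + 16*sqrt(2)*p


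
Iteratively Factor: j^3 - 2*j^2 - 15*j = (j + 3)*(j^2 - 5*j) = j*(j + 3)*(j - 5)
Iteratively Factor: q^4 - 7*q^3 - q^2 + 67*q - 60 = (q - 4)*(q^3 - 3*q^2 - 13*q + 15) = (q - 5)*(q - 4)*(q^2 + 2*q - 3) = (q - 5)*(q - 4)*(q - 1)*(q + 3)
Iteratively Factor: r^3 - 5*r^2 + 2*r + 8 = (r + 1)*(r^2 - 6*r + 8) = (r - 4)*(r + 1)*(r - 2)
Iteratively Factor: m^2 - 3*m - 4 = (m - 4)*(m + 1)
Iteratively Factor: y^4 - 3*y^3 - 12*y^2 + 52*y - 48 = (y - 3)*(y^3 - 12*y + 16) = (y - 3)*(y - 2)*(y^2 + 2*y - 8) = (y - 3)*(y - 2)^2*(y + 4)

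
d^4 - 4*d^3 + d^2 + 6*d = d*(d - 3)*(d - 2)*(d + 1)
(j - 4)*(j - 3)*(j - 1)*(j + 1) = j^4 - 7*j^3 + 11*j^2 + 7*j - 12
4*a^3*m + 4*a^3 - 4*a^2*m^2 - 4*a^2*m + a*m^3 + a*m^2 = (-2*a + m)^2*(a*m + a)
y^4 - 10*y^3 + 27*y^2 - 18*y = y*(y - 6)*(y - 3)*(y - 1)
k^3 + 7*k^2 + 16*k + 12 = (k + 2)^2*(k + 3)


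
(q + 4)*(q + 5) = q^2 + 9*q + 20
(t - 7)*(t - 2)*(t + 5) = t^3 - 4*t^2 - 31*t + 70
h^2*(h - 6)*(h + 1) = h^4 - 5*h^3 - 6*h^2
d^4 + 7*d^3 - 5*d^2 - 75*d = d*(d - 3)*(d + 5)^2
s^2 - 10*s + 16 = (s - 8)*(s - 2)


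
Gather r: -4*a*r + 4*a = -4*a*r + 4*a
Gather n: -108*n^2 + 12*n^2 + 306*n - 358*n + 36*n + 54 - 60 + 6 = -96*n^2 - 16*n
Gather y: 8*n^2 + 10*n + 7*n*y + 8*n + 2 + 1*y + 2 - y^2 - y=8*n^2 + 7*n*y + 18*n - y^2 + 4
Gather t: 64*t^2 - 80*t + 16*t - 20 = 64*t^2 - 64*t - 20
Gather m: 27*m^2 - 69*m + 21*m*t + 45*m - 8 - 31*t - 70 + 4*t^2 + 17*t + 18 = 27*m^2 + m*(21*t - 24) + 4*t^2 - 14*t - 60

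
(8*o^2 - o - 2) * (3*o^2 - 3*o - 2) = 24*o^4 - 27*o^3 - 19*o^2 + 8*o + 4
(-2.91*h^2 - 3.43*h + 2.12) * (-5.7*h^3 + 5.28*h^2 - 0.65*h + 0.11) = 16.587*h^5 + 4.1862*h^4 - 28.3029*h^3 + 13.103*h^2 - 1.7553*h + 0.2332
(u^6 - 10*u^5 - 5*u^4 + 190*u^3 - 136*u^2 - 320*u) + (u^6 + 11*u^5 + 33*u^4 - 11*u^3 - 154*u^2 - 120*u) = 2*u^6 + u^5 + 28*u^4 + 179*u^3 - 290*u^2 - 440*u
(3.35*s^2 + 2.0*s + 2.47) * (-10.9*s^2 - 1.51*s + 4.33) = -36.515*s^4 - 26.8585*s^3 - 15.4375*s^2 + 4.9303*s + 10.6951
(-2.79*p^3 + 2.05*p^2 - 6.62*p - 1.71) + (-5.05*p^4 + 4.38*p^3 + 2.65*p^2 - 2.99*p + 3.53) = -5.05*p^4 + 1.59*p^3 + 4.7*p^2 - 9.61*p + 1.82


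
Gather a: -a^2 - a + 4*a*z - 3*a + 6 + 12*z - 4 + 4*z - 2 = -a^2 + a*(4*z - 4) + 16*z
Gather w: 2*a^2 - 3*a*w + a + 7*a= 2*a^2 - 3*a*w + 8*a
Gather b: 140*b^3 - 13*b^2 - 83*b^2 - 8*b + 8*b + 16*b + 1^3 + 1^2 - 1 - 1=140*b^3 - 96*b^2 + 16*b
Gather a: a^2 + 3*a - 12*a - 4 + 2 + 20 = a^2 - 9*a + 18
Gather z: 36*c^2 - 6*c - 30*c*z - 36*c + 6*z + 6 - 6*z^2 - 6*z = 36*c^2 - 30*c*z - 42*c - 6*z^2 + 6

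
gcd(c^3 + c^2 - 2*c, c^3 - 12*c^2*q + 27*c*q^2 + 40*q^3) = 1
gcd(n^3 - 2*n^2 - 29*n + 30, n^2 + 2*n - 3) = n - 1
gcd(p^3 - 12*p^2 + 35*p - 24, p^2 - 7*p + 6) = p - 1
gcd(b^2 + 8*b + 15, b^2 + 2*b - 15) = b + 5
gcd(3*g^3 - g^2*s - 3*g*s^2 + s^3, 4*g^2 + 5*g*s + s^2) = g + s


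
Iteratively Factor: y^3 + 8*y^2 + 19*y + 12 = (y + 3)*(y^2 + 5*y + 4) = (y + 3)*(y + 4)*(y + 1)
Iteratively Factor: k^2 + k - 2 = (k + 2)*(k - 1)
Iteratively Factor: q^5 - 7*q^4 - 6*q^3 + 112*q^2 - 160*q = (q - 4)*(q^4 - 3*q^3 - 18*q^2 + 40*q) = (q - 4)*(q + 4)*(q^3 - 7*q^2 + 10*q) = q*(q - 4)*(q + 4)*(q^2 - 7*q + 10) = q*(q - 5)*(q - 4)*(q + 4)*(q - 2)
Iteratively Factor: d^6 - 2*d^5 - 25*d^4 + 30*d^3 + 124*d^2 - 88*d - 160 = (d - 2)*(d^5 - 25*d^3 - 20*d^2 + 84*d + 80) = (d - 2)*(d + 1)*(d^4 - d^3 - 24*d^2 + 4*d + 80) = (d - 5)*(d - 2)*(d + 1)*(d^3 + 4*d^2 - 4*d - 16) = (d - 5)*(d - 2)*(d + 1)*(d + 4)*(d^2 - 4) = (d - 5)*(d - 2)^2*(d + 1)*(d + 4)*(d + 2)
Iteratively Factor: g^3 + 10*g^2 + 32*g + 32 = (g + 2)*(g^2 + 8*g + 16) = (g + 2)*(g + 4)*(g + 4)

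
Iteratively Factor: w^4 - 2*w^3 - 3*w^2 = (w)*(w^3 - 2*w^2 - 3*w) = w^2*(w^2 - 2*w - 3) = w^2*(w - 3)*(w + 1)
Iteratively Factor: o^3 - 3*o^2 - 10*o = (o - 5)*(o^2 + 2*o) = (o - 5)*(o + 2)*(o)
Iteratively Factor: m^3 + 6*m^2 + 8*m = (m + 4)*(m^2 + 2*m) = m*(m + 4)*(m + 2)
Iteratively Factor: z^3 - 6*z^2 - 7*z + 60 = (z + 3)*(z^2 - 9*z + 20) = (z - 5)*(z + 3)*(z - 4)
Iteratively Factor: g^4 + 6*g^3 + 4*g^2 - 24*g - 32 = (g + 2)*(g^3 + 4*g^2 - 4*g - 16) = (g + 2)*(g + 4)*(g^2 - 4) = (g + 2)^2*(g + 4)*(g - 2)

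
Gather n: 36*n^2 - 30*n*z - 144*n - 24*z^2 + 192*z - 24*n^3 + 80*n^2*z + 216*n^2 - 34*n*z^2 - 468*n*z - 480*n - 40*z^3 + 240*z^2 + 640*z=-24*n^3 + n^2*(80*z + 252) + n*(-34*z^2 - 498*z - 624) - 40*z^3 + 216*z^2 + 832*z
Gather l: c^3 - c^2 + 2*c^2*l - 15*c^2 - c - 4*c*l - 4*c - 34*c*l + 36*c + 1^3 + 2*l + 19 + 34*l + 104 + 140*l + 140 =c^3 - 16*c^2 + 31*c + l*(2*c^2 - 38*c + 176) + 264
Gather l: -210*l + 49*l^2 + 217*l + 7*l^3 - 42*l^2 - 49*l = 7*l^3 + 7*l^2 - 42*l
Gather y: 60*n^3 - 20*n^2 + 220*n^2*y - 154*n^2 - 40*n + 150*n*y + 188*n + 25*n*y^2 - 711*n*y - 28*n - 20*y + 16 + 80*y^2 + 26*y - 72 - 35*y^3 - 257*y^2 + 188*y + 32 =60*n^3 - 174*n^2 + 120*n - 35*y^3 + y^2*(25*n - 177) + y*(220*n^2 - 561*n + 194) - 24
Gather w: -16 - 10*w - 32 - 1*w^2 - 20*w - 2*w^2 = -3*w^2 - 30*w - 48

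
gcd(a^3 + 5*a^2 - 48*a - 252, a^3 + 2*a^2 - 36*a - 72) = a + 6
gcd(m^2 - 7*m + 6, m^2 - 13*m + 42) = m - 6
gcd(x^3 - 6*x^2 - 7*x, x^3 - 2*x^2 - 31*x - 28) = x^2 - 6*x - 7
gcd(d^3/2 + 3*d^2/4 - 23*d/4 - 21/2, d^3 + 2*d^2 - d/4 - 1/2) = d + 2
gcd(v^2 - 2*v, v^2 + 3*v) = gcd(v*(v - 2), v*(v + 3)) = v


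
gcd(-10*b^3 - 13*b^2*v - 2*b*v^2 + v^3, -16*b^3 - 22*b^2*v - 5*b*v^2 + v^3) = 2*b^2 + 3*b*v + v^2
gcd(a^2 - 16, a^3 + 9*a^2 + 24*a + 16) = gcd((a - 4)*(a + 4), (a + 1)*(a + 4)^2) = a + 4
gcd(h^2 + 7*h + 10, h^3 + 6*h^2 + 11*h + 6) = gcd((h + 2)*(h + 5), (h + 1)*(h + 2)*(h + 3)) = h + 2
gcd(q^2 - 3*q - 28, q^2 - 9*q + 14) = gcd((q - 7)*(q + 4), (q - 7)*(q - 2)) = q - 7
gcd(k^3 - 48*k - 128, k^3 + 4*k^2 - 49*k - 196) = k + 4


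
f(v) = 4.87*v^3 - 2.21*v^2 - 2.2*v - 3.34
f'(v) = 14.61*v^2 - 4.42*v - 2.2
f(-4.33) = -430.61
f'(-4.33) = 290.86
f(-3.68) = -267.87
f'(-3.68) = 211.92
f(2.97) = 98.22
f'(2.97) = 113.55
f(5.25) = 628.90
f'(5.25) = 377.28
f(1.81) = 14.32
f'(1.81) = 37.66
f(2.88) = 88.33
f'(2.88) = 106.25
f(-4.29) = -419.08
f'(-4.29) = 285.65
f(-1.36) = -16.69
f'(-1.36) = 30.83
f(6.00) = 955.82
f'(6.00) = 497.24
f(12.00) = 8067.38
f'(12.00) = 2048.60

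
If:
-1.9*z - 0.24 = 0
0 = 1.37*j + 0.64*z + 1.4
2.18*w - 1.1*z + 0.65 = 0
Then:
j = -0.96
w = -0.36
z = -0.13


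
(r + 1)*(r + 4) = r^2 + 5*r + 4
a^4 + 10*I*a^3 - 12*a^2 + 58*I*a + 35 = (a - I)^2*(a + 5*I)*(a + 7*I)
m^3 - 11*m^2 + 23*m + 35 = (m - 7)*(m - 5)*(m + 1)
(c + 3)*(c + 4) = c^2 + 7*c + 12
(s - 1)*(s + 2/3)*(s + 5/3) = s^3 + 4*s^2/3 - 11*s/9 - 10/9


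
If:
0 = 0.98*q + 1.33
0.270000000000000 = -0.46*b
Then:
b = -0.59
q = -1.36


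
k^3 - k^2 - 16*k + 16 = (k - 4)*(k - 1)*(k + 4)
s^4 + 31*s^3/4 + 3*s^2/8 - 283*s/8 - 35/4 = (s - 2)*(s + 1/4)*(s + 5/2)*(s + 7)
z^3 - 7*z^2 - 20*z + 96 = (z - 8)*(z - 3)*(z + 4)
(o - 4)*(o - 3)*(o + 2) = o^3 - 5*o^2 - 2*o + 24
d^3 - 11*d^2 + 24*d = d*(d - 8)*(d - 3)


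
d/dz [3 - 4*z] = -4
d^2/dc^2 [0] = 0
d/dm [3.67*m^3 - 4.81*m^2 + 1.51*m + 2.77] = 11.01*m^2 - 9.62*m + 1.51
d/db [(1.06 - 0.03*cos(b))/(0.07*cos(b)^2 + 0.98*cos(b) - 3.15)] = (-0.0021*cos(b)^2 + 0.1484*cos(b) + 0.9443)*sin(b)/(0.0049*cos(b)^4 + 0.1372*cos(b)^3 + 0.5194*cos(b)^2 - 6.174*cos(b) + 9.9225)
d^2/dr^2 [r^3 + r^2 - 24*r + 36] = 6*r + 2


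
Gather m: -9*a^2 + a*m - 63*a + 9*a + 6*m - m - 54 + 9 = -9*a^2 - 54*a + m*(a + 5) - 45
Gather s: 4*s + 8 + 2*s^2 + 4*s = 2*s^2 + 8*s + 8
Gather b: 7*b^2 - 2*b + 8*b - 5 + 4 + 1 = 7*b^2 + 6*b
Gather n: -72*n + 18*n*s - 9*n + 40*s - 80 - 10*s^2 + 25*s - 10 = n*(18*s - 81) - 10*s^2 + 65*s - 90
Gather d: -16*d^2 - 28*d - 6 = -16*d^2 - 28*d - 6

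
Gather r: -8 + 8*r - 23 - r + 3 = 7*r - 28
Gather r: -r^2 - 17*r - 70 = -r^2 - 17*r - 70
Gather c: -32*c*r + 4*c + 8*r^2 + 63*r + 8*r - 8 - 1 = c*(4 - 32*r) + 8*r^2 + 71*r - 9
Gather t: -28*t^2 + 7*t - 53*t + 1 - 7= -28*t^2 - 46*t - 6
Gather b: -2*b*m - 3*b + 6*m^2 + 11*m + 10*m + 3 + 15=b*(-2*m - 3) + 6*m^2 + 21*m + 18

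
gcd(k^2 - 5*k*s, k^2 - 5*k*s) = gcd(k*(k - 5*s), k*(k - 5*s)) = -k^2 + 5*k*s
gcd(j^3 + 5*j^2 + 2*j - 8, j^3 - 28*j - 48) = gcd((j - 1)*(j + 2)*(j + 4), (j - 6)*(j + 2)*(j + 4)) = j^2 + 6*j + 8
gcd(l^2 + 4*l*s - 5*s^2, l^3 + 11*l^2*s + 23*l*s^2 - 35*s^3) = -l^2 - 4*l*s + 5*s^2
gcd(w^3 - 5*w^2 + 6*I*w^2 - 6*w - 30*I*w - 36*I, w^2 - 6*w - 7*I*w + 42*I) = w - 6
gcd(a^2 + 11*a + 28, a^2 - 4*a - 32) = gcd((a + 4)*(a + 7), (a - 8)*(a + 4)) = a + 4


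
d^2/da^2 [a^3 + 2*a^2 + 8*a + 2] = 6*a + 4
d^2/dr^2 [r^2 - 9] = 2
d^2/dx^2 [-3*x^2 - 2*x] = -6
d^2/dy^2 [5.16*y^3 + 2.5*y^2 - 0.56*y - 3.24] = 30.96*y + 5.0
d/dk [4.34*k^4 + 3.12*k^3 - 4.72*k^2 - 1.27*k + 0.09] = 17.36*k^3 + 9.36*k^2 - 9.44*k - 1.27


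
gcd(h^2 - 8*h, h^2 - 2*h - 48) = h - 8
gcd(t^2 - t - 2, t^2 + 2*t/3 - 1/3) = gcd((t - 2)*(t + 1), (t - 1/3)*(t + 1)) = t + 1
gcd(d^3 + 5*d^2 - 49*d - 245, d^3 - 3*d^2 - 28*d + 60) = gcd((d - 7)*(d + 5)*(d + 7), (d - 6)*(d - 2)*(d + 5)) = d + 5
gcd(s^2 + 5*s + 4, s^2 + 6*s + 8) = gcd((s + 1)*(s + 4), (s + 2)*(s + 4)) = s + 4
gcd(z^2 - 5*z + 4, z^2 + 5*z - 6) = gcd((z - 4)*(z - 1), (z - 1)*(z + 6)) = z - 1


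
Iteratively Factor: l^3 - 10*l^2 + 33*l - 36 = (l - 3)*(l^2 - 7*l + 12) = (l - 4)*(l - 3)*(l - 3)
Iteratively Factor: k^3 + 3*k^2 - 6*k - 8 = (k - 2)*(k^2 + 5*k + 4) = (k - 2)*(k + 1)*(k + 4)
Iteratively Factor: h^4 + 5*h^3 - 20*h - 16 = (h + 2)*(h^3 + 3*h^2 - 6*h - 8) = (h - 2)*(h + 2)*(h^2 + 5*h + 4) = (h - 2)*(h + 1)*(h + 2)*(h + 4)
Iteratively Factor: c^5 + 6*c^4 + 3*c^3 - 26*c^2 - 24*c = (c)*(c^4 + 6*c^3 + 3*c^2 - 26*c - 24) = c*(c + 3)*(c^3 + 3*c^2 - 6*c - 8) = c*(c + 1)*(c + 3)*(c^2 + 2*c - 8) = c*(c - 2)*(c + 1)*(c + 3)*(c + 4)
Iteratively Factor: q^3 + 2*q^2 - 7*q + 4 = (q + 4)*(q^2 - 2*q + 1) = (q - 1)*(q + 4)*(q - 1)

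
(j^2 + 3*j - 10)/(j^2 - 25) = (j - 2)/(j - 5)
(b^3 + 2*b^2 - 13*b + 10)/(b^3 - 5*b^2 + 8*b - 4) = (b + 5)/(b - 2)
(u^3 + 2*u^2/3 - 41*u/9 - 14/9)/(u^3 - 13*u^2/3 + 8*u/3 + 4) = (9*u^2 + 24*u + 7)/(3*(3*u^2 - 7*u - 6))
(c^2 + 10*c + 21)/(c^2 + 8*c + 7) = (c + 3)/(c + 1)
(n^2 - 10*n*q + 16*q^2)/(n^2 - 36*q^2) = (n^2 - 10*n*q + 16*q^2)/(n^2 - 36*q^2)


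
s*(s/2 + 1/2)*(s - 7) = s^3/2 - 3*s^2 - 7*s/2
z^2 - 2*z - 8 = (z - 4)*(z + 2)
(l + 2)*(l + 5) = l^2 + 7*l + 10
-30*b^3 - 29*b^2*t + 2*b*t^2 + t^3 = (-5*b + t)*(b + t)*(6*b + t)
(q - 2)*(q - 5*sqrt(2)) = q^2 - 5*sqrt(2)*q - 2*q + 10*sqrt(2)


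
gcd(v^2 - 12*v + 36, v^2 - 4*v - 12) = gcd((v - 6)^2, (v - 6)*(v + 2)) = v - 6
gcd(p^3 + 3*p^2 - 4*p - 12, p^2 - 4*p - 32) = 1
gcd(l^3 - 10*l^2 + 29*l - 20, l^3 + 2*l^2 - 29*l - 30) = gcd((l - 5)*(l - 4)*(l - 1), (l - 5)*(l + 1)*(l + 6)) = l - 5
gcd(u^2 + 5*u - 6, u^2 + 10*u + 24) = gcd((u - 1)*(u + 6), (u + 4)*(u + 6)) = u + 6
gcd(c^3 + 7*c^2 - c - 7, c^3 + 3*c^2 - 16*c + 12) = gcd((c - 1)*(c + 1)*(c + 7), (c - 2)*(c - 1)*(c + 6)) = c - 1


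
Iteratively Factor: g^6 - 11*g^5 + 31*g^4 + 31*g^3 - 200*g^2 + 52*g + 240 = (g - 5)*(g^5 - 6*g^4 + g^3 + 36*g^2 - 20*g - 48) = (g - 5)*(g - 3)*(g^4 - 3*g^3 - 8*g^2 + 12*g + 16) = (g - 5)*(g - 3)*(g - 2)*(g^3 - g^2 - 10*g - 8) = (g - 5)*(g - 3)*(g - 2)*(g + 1)*(g^2 - 2*g - 8) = (g - 5)*(g - 3)*(g - 2)*(g + 1)*(g + 2)*(g - 4)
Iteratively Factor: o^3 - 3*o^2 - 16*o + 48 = (o - 3)*(o^2 - 16) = (o - 3)*(o + 4)*(o - 4)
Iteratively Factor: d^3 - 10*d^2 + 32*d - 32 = (d - 4)*(d^2 - 6*d + 8) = (d - 4)^2*(d - 2)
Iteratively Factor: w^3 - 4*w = (w)*(w^2 - 4) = w*(w - 2)*(w + 2)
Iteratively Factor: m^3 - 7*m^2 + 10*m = (m - 5)*(m^2 - 2*m) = m*(m - 5)*(m - 2)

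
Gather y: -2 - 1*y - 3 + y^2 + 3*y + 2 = y^2 + 2*y - 3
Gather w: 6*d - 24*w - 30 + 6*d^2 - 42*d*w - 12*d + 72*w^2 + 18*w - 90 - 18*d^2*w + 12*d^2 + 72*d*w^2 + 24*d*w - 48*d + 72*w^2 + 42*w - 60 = 18*d^2 - 54*d + w^2*(72*d + 144) + w*(-18*d^2 - 18*d + 36) - 180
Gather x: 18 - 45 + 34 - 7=0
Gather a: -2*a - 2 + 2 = -2*a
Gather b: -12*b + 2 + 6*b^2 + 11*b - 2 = 6*b^2 - b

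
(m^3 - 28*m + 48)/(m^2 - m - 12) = (m^2 + 4*m - 12)/(m + 3)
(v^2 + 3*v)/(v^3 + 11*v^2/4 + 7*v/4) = 4*(v + 3)/(4*v^2 + 11*v + 7)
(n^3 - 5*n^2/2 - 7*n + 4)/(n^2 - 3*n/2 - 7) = (2*n^2 - 9*n + 4)/(2*n - 7)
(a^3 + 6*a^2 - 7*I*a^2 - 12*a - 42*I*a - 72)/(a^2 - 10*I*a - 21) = (a^2 + a*(6 - 4*I) - 24*I)/(a - 7*I)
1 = 1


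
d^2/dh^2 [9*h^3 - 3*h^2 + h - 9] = 54*h - 6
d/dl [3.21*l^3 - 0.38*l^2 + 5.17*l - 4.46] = 9.63*l^2 - 0.76*l + 5.17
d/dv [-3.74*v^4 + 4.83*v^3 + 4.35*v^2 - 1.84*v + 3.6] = -14.96*v^3 + 14.49*v^2 + 8.7*v - 1.84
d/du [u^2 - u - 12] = 2*u - 1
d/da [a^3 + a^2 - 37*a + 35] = 3*a^2 + 2*a - 37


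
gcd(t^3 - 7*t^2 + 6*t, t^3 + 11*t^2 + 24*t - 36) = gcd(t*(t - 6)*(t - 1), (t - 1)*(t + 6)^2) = t - 1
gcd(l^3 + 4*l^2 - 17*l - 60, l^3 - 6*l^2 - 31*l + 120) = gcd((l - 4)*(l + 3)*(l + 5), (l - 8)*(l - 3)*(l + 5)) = l + 5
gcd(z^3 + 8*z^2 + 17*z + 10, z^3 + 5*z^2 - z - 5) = z^2 + 6*z + 5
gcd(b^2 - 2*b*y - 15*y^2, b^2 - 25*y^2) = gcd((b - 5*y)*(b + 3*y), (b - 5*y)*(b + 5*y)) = -b + 5*y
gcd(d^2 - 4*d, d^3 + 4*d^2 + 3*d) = d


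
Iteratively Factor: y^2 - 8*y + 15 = (y - 3)*(y - 5)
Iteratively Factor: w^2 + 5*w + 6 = (w + 3)*(w + 2)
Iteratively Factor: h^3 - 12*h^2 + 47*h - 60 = (h - 4)*(h^2 - 8*h + 15) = (h - 5)*(h - 4)*(h - 3)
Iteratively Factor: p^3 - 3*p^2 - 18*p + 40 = (p + 4)*(p^2 - 7*p + 10) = (p - 5)*(p + 4)*(p - 2)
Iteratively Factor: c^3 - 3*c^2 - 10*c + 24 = (c - 2)*(c^2 - c - 12) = (c - 2)*(c + 3)*(c - 4)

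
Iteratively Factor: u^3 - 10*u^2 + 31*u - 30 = (u - 2)*(u^2 - 8*u + 15) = (u - 3)*(u - 2)*(u - 5)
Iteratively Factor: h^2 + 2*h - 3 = (h - 1)*(h + 3)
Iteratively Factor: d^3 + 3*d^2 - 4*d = (d - 1)*(d^2 + 4*d) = (d - 1)*(d + 4)*(d)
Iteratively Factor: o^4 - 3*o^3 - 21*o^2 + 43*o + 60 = (o + 4)*(o^3 - 7*o^2 + 7*o + 15) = (o + 1)*(o + 4)*(o^2 - 8*o + 15) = (o - 3)*(o + 1)*(o + 4)*(o - 5)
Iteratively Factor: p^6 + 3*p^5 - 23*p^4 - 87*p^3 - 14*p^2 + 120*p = (p + 4)*(p^5 - p^4 - 19*p^3 - 11*p^2 + 30*p) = (p - 5)*(p + 4)*(p^4 + 4*p^3 + p^2 - 6*p) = p*(p - 5)*(p + 4)*(p^3 + 4*p^2 + p - 6) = p*(p - 5)*(p - 1)*(p + 4)*(p^2 + 5*p + 6) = p*(p - 5)*(p - 1)*(p + 2)*(p + 4)*(p + 3)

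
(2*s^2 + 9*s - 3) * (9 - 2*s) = -4*s^3 + 87*s - 27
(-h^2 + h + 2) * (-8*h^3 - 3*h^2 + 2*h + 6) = 8*h^5 - 5*h^4 - 21*h^3 - 10*h^2 + 10*h + 12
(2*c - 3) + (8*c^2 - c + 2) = 8*c^2 + c - 1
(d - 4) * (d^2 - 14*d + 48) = d^3 - 18*d^2 + 104*d - 192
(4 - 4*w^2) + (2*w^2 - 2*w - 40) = -2*w^2 - 2*w - 36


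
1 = 1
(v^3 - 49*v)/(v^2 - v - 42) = v*(v + 7)/(v + 6)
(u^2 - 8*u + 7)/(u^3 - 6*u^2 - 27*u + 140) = (u - 1)/(u^2 + u - 20)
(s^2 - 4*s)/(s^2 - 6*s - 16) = s*(4 - s)/(-s^2 + 6*s + 16)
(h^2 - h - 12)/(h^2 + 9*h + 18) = (h - 4)/(h + 6)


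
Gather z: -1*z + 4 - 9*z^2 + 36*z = -9*z^2 + 35*z + 4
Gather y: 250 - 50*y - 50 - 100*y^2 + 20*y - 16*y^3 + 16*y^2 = -16*y^3 - 84*y^2 - 30*y + 200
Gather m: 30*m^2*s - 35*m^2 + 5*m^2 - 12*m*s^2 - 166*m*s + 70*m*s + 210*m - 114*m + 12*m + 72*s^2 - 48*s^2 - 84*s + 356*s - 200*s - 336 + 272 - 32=m^2*(30*s - 30) + m*(-12*s^2 - 96*s + 108) + 24*s^2 + 72*s - 96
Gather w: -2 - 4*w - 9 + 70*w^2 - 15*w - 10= 70*w^2 - 19*w - 21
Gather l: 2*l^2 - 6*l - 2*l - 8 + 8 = 2*l^2 - 8*l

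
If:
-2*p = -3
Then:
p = 3/2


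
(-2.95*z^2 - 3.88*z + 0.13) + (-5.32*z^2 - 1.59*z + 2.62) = -8.27*z^2 - 5.47*z + 2.75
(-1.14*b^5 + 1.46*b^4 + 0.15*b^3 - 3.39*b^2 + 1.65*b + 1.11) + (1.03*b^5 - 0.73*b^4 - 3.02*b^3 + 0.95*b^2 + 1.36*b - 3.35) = -0.11*b^5 + 0.73*b^4 - 2.87*b^3 - 2.44*b^2 + 3.01*b - 2.24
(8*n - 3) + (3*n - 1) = 11*n - 4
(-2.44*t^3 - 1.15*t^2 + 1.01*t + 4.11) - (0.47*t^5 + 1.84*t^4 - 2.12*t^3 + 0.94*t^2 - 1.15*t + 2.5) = -0.47*t^5 - 1.84*t^4 - 0.32*t^3 - 2.09*t^2 + 2.16*t + 1.61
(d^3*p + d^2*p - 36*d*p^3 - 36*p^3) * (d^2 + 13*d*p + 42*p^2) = d^5*p + 13*d^4*p^2 + d^4*p + 6*d^3*p^3 + 13*d^3*p^2 - 468*d^2*p^4 + 6*d^2*p^3 - 1512*d*p^5 - 468*d*p^4 - 1512*p^5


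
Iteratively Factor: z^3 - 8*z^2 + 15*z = (z - 5)*(z^2 - 3*z) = z*(z - 5)*(z - 3)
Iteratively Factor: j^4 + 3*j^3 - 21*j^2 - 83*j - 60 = (j + 3)*(j^3 - 21*j - 20) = (j + 1)*(j + 3)*(j^2 - j - 20) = (j - 5)*(j + 1)*(j + 3)*(j + 4)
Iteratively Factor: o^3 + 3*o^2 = (o + 3)*(o^2) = o*(o + 3)*(o)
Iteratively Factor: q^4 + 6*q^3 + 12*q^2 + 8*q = (q + 2)*(q^3 + 4*q^2 + 4*q) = (q + 2)^2*(q^2 + 2*q) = q*(q + 2)^2*(q + 2)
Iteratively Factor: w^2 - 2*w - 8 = (w + 2)*(w - 4)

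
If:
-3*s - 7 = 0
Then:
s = -7/3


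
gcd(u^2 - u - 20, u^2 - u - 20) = u^2 - u - 20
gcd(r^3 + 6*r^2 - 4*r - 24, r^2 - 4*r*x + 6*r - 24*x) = r + 6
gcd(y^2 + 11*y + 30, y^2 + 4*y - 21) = 1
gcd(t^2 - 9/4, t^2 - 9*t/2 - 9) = t + 3/2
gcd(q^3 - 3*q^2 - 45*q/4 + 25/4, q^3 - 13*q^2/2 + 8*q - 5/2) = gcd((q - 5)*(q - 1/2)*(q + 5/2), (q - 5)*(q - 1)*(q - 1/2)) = q^2 - 11*q/2 + 5/2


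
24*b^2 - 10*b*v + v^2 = (-6*b + v)*(-4*b + v)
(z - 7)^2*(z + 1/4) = z^3 - 55*z^2/4 + 91*z/2 + 49/4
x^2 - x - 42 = (x - 7)*(x + 6)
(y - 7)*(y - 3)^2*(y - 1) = y^4 - 14*y^3 + 64*y^2 - 114*y + 63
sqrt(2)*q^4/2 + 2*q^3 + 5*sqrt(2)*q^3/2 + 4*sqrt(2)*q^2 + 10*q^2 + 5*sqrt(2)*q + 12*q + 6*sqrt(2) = (q + 2)*(q + 3)*(q + sqrt(2))*(sqrt(2)*q/2 + 1)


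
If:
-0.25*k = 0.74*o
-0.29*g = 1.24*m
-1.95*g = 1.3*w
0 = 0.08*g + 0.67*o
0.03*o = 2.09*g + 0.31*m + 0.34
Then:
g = -0.17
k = -0.06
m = 0.04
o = 0.02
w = 0.25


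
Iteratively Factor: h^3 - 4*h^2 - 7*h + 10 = (h - 1)*(h^2 - 3*h - 10) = (h - 5)*(h - 1)*(h + 2)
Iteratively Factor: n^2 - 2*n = (n)*(n - 2)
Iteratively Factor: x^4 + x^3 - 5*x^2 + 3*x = (x)*(x^3 + x^2 - 5*x + 3) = x*(x + 3)*(x^2 - 2*x + 1) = x*(x - 1)*(x + 3)*(x - 1)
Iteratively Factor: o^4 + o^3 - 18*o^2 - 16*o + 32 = (o + 4)*(o^3 - 3*o^2 - 6*o + 8) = (o - 1)*(o + 4)*(o^2 - 2*o - 8) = (o - 4)*(o - 1)*(o + 4)*(o + 2)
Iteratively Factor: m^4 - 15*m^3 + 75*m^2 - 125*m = (m - 5)*(m^3 - 10*m^2 + 25*m) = m*(m - 5)*(m^2 - 10*m + 25) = m*(m - 5)^2*(m - 5)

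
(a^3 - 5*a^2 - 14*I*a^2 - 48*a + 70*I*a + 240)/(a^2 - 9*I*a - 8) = (a^2 - a*(5 + 6*I) + 30*I)/(a - I)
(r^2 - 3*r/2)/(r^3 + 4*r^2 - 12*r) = (r - 3/2)/(r^2 + 4*r - 12)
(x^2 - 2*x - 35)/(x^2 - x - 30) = (x - 7)/(x - 6)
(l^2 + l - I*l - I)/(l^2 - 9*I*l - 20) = (-l^2 - l + I*l + I)/(-l^2 + 9*I*l + 20)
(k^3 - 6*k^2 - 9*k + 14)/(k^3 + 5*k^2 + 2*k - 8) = (k - 7)/(k + 4)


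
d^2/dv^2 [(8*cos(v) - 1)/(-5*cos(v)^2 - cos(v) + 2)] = 10*(360*(1 - cos(2*v))^2*cos(v) - 28*(1 - cos(2*v))^2 - 377*cos(v) - 62*cos(2*v) + 333*cos(3*v) - 80*cos(5*v) + 42)/(2*cos(v) + 5*cos(2*v) + 1)^3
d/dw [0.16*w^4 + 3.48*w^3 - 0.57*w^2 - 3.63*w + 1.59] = 0.64*w^3 + 10.44*w^2 - 1.14*w - 3.63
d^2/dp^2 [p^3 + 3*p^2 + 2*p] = 6*p + 6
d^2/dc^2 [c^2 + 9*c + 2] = 2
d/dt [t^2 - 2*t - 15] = 2*t - 2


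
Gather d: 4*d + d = 5*d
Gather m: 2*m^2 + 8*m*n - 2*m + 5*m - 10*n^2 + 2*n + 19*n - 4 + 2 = 2*m^2 + m*(8*n + 3) - 10*n^2 + 21*n - 2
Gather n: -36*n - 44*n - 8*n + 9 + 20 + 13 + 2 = 44 - 88*n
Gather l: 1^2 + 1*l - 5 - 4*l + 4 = -3*l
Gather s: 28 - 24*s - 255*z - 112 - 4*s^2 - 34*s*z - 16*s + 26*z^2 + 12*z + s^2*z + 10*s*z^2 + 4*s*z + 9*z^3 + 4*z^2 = s^2*(z - 4) + s*(10*z^2 - 30*z - 40) + 9*z^3 + 30*z^2 - 243*z - 84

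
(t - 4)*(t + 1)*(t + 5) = t^3 + 2*t^2 - 19*t - 20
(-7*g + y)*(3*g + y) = -21*g^2 - 4*g*y + y^2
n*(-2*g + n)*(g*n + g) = -2*g^2*n^2 - 2*g^2*n + g*n^3 + g*n^2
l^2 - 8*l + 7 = (l - 7)*(l - 1)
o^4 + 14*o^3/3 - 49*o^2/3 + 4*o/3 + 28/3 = (o - 2)*(o - 1)*(o + 2/3)*(o + 7)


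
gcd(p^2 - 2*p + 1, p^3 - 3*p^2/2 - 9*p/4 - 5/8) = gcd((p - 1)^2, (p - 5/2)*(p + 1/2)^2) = 1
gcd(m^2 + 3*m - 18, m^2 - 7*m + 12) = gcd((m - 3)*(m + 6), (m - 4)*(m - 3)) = m - 3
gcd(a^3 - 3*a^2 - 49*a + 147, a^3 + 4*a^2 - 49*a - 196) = a^2 - 49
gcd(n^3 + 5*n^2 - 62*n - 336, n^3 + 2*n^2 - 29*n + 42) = n + 7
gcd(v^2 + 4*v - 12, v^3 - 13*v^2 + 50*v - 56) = v - 2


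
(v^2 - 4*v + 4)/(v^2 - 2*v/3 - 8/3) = 3*(v - 2)/(3*v + 4)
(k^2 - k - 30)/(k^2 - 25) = (k - 6)/(k - 5)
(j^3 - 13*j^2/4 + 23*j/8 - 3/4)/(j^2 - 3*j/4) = j - 5/2 + 1/j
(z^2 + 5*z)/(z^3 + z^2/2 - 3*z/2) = 2*(z + 5)/(2*z^2 + z - 3)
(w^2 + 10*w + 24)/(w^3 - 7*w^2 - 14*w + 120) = (w + 6)/(w^2 - 11*w + 30)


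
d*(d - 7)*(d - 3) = d^3 - 10*d^2 + 21*d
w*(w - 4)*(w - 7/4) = w^3 - 23*w^2/4 + 7*w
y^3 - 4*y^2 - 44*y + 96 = (y - 8)*(y - 2)*(y + 6)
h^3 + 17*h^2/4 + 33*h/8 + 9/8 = (h + 1/2)*(h + 3/4)*(h + 3)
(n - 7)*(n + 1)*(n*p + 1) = n^3*p - 6*n^2*p + n^2 - 7*n*p - 6*n - 7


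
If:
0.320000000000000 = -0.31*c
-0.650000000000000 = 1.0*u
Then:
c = -1.03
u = -0.65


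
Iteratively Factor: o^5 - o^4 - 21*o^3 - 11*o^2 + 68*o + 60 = (o - 2)*(o^4 + o^3 - 19*o^2 - 49*o - 30) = (o - 5)*(o - 2)*(o^3 + 6*o^2 + 11*o + 6) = (o - 5)*(o - 2)*(o + 1)*(o^2 + 5*o + 6) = (o - 5)*(o - 2)*(o + 1)*(o + 3)*(o + 2)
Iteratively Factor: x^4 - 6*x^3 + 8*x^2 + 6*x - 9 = (x - 1)*(x^3 - 5*x^2 + 3*x + 9) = (x - 3)*(x - 1)*(x^2 - 2*x - 3) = (x - 3)*(x - 1)*(x + 1)*(x - 3)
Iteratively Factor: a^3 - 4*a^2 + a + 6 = (a + 1)*(a^2 - 5*a + 6) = (a - 3)*(a + 1)*(a - 2)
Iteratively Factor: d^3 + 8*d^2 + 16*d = (d)*(d^2 + 8*d + 16) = d*(d + 4)*(d + 4)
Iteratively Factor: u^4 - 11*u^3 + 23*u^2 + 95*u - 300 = (u - 5)*(u^3 - 6*u^2 - 7*u + 60) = (u - 5)*(u + 3)*(u^2 - 9*u + 20) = (u - 5)^2*(u + 3)*(u - 4)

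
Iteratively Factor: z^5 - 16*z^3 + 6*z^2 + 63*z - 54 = (z + 3)*(z^4 - 3*z^3 - 7*z^2 + 27*z - 18) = (z - 1)*(z + 3)*(z^3 - 2*z^2 - 9*z + 18) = (z - 2)*(z - 1)*(z + 3)*(z^2 - 9) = (z - 3)*(z - 2)*(z - 1)*(z + 3)*(z + 3)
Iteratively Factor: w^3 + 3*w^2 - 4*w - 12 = (w - 2)*(w^2 + 5*w + 6) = (w - 2)*(w + 2)*(w + 3)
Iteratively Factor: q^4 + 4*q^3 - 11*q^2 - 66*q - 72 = (q + 3)*(q^3 + q^2 - 14*q - 24) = (q + 2)*(q + 3)*(q^2 - q - 12) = (q - 4)*(q + 2)*(q + 3)*(q + 3)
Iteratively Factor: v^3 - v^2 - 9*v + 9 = (v - 1)*(v^2 - 9) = (v - 3)*(v - 1)*(v + 3)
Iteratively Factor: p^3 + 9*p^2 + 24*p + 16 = (p + 4)*(p^2 + 5*p + 4) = (p + 1)*(p + 4)*(p + 4)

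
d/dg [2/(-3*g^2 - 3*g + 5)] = 6*(2*g + 1)/(3*g^2 + 3*g - 5)^2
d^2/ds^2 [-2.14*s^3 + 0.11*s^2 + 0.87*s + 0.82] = 0.22 - 12.84*s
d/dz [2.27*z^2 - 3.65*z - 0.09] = 4.54*z - 3.65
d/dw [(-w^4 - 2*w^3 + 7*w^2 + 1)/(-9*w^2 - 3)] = 2*w*(3*w^4 + 3*w^3 + 2*w^2 + 3*w - 4)/(3*(9*w^4 + 6*w^2 + 1))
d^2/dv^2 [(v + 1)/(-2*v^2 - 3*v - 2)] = 2*(-(v + 1)*(4*v + 3)^2 + (6*v + 5)*(2*v^2 + 3*v + 2))/(2*v^2 + 3*v + 2)^3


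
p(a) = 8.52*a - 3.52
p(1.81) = 11.90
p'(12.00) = 8.52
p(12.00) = 98.72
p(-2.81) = -27.46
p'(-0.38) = 8.52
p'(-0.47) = 8.52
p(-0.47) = -7.52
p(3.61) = 27.24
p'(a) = 8.52000000000000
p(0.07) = -2.92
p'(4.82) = 8.52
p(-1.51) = -16.39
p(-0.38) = -6.76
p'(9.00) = 8.52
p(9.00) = 73.16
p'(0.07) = 8.52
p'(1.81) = 8.52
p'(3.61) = 8.52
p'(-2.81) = 8.52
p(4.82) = 37.55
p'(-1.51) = 8.52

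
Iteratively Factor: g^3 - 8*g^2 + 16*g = (g - 4)*(g^2 - 4*g) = (g - 4)^2*(g)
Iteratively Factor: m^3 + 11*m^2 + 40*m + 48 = (m + 4)*(m^2 + 7*m + 12) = (m + 3)*(m + 4)*(m + 4)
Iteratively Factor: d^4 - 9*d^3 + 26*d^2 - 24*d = (d)*(d^3 - 9*d^2 + 26*d - 24) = d*(d - 4)*(d^2 - 5*d + 6) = d*(d - 4)*(d - 2)*(d - 3)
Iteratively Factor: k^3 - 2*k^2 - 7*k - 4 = (k + 1)*(k^2 - 3*k - 4) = (k + 1)^2*(k - 4)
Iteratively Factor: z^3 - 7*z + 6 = (z - 2)*(z^2 + 2*z - 3) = (z - 2)*(z - 1)*(z + 3)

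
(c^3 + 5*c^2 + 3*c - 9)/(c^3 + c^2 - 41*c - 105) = (c^2 + 2*c - 3)/(c^2 - 2*c - 35)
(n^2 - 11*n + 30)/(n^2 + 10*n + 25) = (n^2 - 11*n + 30)/(n^2 + 10*n + 25)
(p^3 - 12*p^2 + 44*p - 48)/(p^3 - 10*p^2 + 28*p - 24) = (p - 4)/(p - 2)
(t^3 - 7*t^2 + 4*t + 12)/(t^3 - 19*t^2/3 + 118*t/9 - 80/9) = 9*(t^2 - 5*t - 6)/(9*t^2 - 39*t + 40)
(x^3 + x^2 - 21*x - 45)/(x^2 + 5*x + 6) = (x^2 - 2*x - 15)/(x + 2)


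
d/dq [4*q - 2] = 4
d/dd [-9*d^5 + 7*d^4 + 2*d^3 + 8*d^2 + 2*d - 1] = -45*d^4 + 28*d^3 + 6*d^2 + 16*d + 2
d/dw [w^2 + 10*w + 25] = 2*w + 10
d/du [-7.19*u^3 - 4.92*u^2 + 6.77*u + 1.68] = -21.57*u^2 - 9.84*u + 6.77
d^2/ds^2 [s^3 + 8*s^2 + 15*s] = 6*s + 16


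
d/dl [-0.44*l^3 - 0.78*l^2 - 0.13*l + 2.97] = -1.32*l^2 - 1.56*l - 0.13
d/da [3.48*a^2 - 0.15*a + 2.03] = 6.96*a - 0.15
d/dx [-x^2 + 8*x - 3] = 8 - 2*x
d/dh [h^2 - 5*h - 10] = 2*h - 5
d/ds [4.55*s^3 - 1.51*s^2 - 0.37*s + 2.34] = 13.65*s^2 - 3.02*s - 0.37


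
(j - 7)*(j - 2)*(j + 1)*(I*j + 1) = I*j^4 + j^3 - 8*I*j^3 - 8*j^2 + 5*I*j^2 + 5*j + 14*I*j + 14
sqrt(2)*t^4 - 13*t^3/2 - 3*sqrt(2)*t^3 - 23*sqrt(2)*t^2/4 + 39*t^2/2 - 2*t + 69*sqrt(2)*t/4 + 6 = (t - 3)*(t - 4*sqrt(2))*(t + sqrt(2)/2)*(sqrt(2)*t + 1/2)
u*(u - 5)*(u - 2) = u^3 - 7*u^2 + 10*u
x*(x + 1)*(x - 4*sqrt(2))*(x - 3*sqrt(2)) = x^4 - 7*sqrt(2)*x^3 + x^3 - 7*sqrt(2)*x^2 + 24*x^2 + 24*x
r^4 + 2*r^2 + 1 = (r - I)^2*(r + I)^2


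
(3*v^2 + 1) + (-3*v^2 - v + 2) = 3 - v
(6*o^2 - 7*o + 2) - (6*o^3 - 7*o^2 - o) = -6*o^3 + 13*o^2 - 6*o + 2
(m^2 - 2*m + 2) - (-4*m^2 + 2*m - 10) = 5*m^2 - 4*m + 12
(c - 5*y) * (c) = c^2 - 5*c*y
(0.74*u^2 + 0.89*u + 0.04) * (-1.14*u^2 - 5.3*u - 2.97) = -0.8436*u^4 - 4.9366*u^3 - 6.9604*u^2 - 2.8553*u - 0.1188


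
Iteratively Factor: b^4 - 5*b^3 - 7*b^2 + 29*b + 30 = (b - 5)*(b^3 - 7*b - 6) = (b - 5)*(b + 2)*(b^2 - 2*b - 3) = (b - 5)*(b - 3)*(b + 2)*(b + 1)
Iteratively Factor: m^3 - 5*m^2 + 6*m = (m - 2)*(m^2 - 3*m) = (m - 3)*(m - 2)*(m)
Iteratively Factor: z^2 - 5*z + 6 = (z - 3)*(z - 2)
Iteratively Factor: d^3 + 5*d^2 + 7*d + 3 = (d + 1)*(d^2 + 4*d + 3) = (d + 1)*(d + 3)*(d + 1)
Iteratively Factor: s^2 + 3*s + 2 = (s + 1)*(s + 2)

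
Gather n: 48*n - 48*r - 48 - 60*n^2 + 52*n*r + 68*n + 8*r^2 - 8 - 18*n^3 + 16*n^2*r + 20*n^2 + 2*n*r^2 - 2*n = -18*n^3 + n^2*(16*r - 40) + n*(2*r^2 + 52*r + 114) + 8*r^2 - 48*r - 56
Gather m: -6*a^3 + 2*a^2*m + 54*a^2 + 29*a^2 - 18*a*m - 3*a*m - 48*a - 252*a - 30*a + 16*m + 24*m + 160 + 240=-6*a^3 + 83*a^2 - 330*a + m*(2*a^2 - 21*a + 40) + 400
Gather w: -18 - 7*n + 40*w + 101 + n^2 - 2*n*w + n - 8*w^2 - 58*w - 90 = n^2 - 6*n - 8*w^2 + w*(-2*n - 18) - 7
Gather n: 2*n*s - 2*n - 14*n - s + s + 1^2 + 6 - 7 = n*(2*s - 16)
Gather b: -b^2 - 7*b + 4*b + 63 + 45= -b^2 - 3*b + 108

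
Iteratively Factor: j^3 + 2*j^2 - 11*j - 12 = (j + 4)*(j^2 - 2*j - 3) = (j - 3)*(j + 4)*(j + 1)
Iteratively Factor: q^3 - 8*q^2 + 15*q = (q)*(q^2 - 8*q + 15) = q*(q - 5)*(q - 3)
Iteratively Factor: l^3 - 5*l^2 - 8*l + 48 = (l - 4)*(l^2 - l - 12) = (l - 4)*(l + 3)*(l - 4)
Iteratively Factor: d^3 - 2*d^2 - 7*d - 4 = (d + 1)*(d^2 - 3*d - 4) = (d + 1)^2*(d - 4)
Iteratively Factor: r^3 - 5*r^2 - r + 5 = (r - 1)*(r^2 - 4*r - 5) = (r - 1)*(r + 1)*(r - 5)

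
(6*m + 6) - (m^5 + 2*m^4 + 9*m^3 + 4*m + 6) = -m^5 - 2*m^4 - 9*m^3 + 2*m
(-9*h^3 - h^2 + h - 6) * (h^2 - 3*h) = -9*h^5 + 26*h^4 + 4*h^3 - 9*h^2 + 18*h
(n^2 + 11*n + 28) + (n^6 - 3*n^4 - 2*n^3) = n^6 - 3*n^4 - 2*n^3 + n^2 + 11*n + 28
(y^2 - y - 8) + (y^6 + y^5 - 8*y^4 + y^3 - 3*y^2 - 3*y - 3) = y^6 + y^5 - 8*y^4 + y^3 - 2*y^2 - 4*y - 11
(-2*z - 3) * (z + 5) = -2*z^2 - 13*z - 15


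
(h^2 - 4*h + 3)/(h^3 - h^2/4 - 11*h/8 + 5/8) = 8*(h - 3)/(8*h^2 + 6*h - 5)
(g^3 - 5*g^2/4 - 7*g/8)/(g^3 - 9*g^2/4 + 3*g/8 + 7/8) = g/(g - 1)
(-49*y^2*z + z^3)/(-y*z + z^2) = (49*y^2 - z^2)/(y - z)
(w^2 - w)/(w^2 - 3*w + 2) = w/(w - 2)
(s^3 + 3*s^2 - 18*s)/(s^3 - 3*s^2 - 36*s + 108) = s/(s - 6)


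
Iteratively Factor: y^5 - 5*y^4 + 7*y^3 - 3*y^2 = (y - 1)*(y^4 - 4*y^3 + 3*y^2) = y*(y - 1)*(y^3 - 4*y^2 + 3*y) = y^2*(y - 1)*(y^2 - 4*y + 3) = y^2*(y - 1)^2*(y - 3)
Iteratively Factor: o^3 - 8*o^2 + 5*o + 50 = (o - 5)*(o^2 - 3*o - 10) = (o - 5)^2*(o + 2)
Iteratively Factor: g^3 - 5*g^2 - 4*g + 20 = (g + 2)*(g^2 - 7*g + 10) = (g - 2)*(g + 2)*(g - 5)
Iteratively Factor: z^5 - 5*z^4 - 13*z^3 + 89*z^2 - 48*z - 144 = (z + 1)*(z^4 - 6*z^3 - 7*z^2 + 96*z - 144) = (z + 1)*(z + 4)*(z^3 - 10*z^2 + 33*z - 36) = (z - 3)*(z + 1)*(z + 4)*(z^2 - 7*z + 12) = (z - 3)^2*(z + 1)*(z + 4)*(z - 4)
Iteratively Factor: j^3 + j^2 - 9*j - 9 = (j + 1)*(j^2 - 9) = (j + 1)*(j + 3)*(j - 3)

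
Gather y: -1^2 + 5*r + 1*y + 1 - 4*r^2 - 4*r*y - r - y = -4*r^2 - 4*r*y + 4*r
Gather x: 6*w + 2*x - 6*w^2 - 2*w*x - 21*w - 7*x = -6*w^2 - 15*w + x*(-2*w - 5)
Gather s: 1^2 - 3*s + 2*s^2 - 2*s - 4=2*s^2 - 5*s - 3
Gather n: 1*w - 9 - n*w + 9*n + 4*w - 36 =n*(9 - w) + 5*w - 45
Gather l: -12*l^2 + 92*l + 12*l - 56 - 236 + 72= -12*l^2 + 104*l - 220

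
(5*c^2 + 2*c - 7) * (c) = 5*c^3 + 2*c^2 - 7*c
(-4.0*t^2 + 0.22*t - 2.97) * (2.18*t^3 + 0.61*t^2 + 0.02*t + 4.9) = -8.72*t^5 - 1.9604*t^4 - 6.4204*t^3 - 21.4073*t^2 + 1.0186*t - 14.553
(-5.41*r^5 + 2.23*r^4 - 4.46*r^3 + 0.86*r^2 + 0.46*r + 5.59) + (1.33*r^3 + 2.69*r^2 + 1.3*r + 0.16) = -5.41*r^5 + 2.23*r^4 - 3.13*r^3 + 3.55*r^2 + 1.76*r + 5.75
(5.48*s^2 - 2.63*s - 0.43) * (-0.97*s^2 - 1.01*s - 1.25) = -5.3156*s^4 - 2.9837*s^3 - 3.7766*s^2 + 3.7218*s + 0.5375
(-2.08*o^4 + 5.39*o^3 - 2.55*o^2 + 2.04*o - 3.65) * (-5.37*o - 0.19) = 11.1696*o^5 - 28.5491*o^4 + 12.6694*o^3 - 10.4703*o^2 + 19.2129*o + 0.6935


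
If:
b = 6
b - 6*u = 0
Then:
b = 6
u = 1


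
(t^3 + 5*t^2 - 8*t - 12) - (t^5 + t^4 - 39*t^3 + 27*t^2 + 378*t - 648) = -t^5 - t^4 + 40*t^3 - 22*t^2 - 386*t + 636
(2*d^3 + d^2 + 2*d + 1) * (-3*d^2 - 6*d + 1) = -6*d^5 - 15*d^4 - 10*d^3 - 14*d^2 - 4*d + 1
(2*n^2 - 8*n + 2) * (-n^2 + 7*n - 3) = -2*n^4 + 22*n^3 - 64*n^2 + 38*n - 6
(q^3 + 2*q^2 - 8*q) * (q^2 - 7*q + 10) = q^5 - 5*q^4 - 12*q^3 + 76*q^2 - 80*q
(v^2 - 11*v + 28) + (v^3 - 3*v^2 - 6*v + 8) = v^3 - 2*v^2 - 17*v + 36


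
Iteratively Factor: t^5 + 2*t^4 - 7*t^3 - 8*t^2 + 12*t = (t)*(t^4 + 2*t^3 - 7*t^2 - 8*t + 12) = t*(t + 2)*(t^3 - 7*t + 6) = t*(t - 1)*(t + 2)*(t^2 + t - 6) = t*(t - 2)*(t - 1)*(t + 2)*(t + 3)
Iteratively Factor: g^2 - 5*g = (g - 5)*(g)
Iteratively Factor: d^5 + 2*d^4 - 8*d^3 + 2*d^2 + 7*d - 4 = (d - 1)*(d^4 + 3*d^3 - 5*d^2 - 3*d + 4) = (d - 1)^2*(d^3 + 4*d^2 - d - 4) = (d - 1)^2*(d + 4)*(d^2 - 1) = (d - 1)^3*(d + 4)*(d + 1)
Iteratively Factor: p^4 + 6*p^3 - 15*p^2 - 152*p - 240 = (p + 4)*(p^3 + 2*p^2 - 23*p - 60) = (p - 5)*(p + 4)*(p^2 + 7*p + 12) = (p - 5)*(p + 4)^2*(p + 3)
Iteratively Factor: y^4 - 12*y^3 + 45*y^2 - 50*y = (y - 5)*(y^3 - 7*y^2 + 10*y) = (y - 5)*(y - 2)*(y^2 - 5*y) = y*(y - 5)*(y - 2)*(y - 5)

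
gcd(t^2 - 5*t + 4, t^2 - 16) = t - 4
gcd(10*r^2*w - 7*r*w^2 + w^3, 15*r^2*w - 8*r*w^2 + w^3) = 5*r*w - w^2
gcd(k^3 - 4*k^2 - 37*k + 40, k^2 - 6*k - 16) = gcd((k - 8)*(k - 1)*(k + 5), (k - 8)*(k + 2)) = k - 8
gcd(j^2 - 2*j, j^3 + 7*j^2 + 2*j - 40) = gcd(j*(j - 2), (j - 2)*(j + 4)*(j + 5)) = j - 2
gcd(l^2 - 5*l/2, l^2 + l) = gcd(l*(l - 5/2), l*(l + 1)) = l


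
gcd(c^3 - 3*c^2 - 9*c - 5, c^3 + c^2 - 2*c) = 1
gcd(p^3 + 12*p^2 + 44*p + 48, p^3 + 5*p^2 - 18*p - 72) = p + 6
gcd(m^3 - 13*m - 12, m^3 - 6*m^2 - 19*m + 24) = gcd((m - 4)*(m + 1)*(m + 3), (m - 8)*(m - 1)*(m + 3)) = m + 3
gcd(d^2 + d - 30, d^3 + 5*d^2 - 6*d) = d + 6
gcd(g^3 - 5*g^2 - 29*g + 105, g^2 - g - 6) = g - 3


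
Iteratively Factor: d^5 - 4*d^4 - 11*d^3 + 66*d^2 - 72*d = (d)*(d^4 - 4*d^3 - 11*d^2 + 66*d - 72) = d*(d - 2)*(d^3 - 2*d^2 - 15*d + 36) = d*(d - 3)*(d - 2)*(d^2 + d - 12) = d*(d - 3)^2*(d - 2)*(d + 4)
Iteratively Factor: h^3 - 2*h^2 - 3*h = (h + 1)*(h^2 - 3*h) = (h - 3)*(h + 1)*(h)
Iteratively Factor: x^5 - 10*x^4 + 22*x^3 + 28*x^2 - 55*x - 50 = (x - 5)*(x^4 - 5*x^3 - 3*x^2 + 13*x + 10) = (x - 5)*(x - 2)*(x^3 - 3*x^2 - 9*x - 5) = (x - 5)*(x - 2)*(x + 1)*(x^2 - 4*x - 5) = (x - 5)*(x - 2)*(x + 1)^2*(x - 5)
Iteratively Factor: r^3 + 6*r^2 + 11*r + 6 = (r + 2)*(r^2 + 4*r + 3) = (r + 2)*(r + 3)*(r + 1)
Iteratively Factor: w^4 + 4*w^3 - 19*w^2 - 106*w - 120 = (w + 4)*(w^3 - 19*w - 30) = (w + 2)*(w + 4)*(w^2 - 2*w - 15) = (w + 2)*(w + 3)*(w + 4)*(w - 5)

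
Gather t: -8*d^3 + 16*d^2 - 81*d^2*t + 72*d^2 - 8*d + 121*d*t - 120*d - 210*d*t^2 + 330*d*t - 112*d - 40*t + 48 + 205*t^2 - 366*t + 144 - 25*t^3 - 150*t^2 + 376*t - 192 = -8*d^3 + 88*d^2 - 240*d - 25*t^3 + t^2*(55 - 210*d) + t*(-81*d^2 + 451*d - 30)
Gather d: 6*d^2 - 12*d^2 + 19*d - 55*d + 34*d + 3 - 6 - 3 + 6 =-6*d^2 - 2*d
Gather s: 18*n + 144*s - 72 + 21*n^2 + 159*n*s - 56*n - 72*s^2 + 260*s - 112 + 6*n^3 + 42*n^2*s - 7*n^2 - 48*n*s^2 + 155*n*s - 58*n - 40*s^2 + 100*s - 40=6*n^3 + 14*n^2 - 96*n + s^2*(-48*n - 112) + s*(42*n^2 + 314*n + 504) - 224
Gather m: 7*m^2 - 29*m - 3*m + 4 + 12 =7*m^2 - 32*m + 16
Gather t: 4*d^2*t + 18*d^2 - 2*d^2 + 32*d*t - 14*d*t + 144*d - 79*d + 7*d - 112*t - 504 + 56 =16*d^2 + 72*d + t*(4*d^2 + 18*d - 112) - 448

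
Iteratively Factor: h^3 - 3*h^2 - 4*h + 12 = (h - 2)*(h^2 - h - 6) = (h - 2)*(h + 2)*(h - 3)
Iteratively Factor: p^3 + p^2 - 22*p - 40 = (p + 2)*(p^2 - p - 20) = (p - 5)*(p + 2)*(p + 4)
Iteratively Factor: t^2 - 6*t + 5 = (t - 1)*(t - 5)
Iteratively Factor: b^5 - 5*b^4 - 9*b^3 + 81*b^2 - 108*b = (b - 3)*(b^4 - 2*b^3 - 15*b^2 + 36*b) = (b - 3)^2*(b^3 + b^2 - 12*b) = (b - 3)^2*(b + 4)*(b^2 - 3*b) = (b - 3)^3*(b + 4)*(b)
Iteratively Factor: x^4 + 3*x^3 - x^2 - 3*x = (x)*(x^3 + 3*x^2 - x - 3) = x*(x + 3)*(x^2 - 1) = x*(x + 1)*(x + 3)*(x - 1)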